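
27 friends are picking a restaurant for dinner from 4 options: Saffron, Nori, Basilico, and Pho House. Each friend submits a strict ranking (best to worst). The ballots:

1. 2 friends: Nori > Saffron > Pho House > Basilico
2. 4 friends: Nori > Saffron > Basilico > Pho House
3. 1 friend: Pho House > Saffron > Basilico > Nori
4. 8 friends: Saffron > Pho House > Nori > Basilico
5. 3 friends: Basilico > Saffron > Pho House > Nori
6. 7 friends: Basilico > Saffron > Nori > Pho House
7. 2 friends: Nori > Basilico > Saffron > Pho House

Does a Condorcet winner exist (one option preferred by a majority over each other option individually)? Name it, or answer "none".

Saffron

Saffron vs Nori: 19–8 for Saffron.
Saffron vs Basilico: 15–12 for Saffron.
Saffron vs Pho House: 26–1 for Saffron.
Saffron beats every other option head-to-head.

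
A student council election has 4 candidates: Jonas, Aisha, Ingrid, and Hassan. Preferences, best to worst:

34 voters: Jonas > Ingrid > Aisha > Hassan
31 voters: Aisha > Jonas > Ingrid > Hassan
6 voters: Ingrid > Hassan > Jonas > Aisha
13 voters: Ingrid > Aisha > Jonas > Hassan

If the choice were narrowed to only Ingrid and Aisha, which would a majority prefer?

Voters preferring Ingrid to Aisha: 53; preferring Aisha to Ingrid: 31.
Ingrid wins the head-to-head.

Ingrid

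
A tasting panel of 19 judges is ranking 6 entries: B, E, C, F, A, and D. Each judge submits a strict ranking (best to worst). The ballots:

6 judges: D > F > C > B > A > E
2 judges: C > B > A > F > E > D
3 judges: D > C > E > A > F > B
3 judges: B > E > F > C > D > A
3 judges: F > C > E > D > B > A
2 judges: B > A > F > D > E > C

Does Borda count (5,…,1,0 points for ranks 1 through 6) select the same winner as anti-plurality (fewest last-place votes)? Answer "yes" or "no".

yes

Borda — scores: B 48, E 34, C 58, F 61, A 26, D 58. Winner: F.
Anti-plurality — last-place votes: B 3, E 6, C 2, F 0, A 6, D 2. Winner: F.
The two methods agree.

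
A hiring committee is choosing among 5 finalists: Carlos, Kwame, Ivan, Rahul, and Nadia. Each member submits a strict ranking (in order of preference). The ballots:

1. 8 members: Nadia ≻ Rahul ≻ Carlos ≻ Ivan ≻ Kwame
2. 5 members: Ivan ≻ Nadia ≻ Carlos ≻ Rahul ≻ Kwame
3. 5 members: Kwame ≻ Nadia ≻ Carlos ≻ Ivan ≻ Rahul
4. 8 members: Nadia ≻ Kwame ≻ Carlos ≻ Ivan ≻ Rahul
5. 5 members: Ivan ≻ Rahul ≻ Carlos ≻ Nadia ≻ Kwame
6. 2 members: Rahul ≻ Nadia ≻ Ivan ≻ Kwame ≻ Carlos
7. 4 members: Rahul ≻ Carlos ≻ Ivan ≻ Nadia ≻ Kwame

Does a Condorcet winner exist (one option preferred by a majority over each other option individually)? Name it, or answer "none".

Nadia

Nadia vs Carlos: 28–9 for Nadia.
Nadia vs Kwame: 32–5 for Nadia.
Nadia vs Ivan: 23–14 for Nadia.
Nadia vs Rahul: 26–11 for Nadia.
Nadia beats every other option head-to-head.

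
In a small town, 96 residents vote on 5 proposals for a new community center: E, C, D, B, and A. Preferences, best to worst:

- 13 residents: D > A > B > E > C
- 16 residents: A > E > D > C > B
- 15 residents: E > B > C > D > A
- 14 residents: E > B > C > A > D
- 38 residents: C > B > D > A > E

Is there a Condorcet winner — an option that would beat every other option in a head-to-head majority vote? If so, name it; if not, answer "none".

none

Checking pairwise contests:
D beats E 51–45.
E beats C 58–38.
C beats D 67–29.
C beats B 54–42.
C beats A 67–29.
Every option loses at least one head-to-head, so there is no Condorcet winner.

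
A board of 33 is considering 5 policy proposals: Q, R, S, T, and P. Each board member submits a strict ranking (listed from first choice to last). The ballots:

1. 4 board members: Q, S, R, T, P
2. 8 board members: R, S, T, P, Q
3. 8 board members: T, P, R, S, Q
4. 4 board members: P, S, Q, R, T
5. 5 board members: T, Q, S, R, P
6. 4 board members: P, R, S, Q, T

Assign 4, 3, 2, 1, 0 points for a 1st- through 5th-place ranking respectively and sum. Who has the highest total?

R

Q: 4·4 + 8·0 + 8·0 + 4·2 + 5·3 + 4·1 = 43
R: 4·2 + 8·4 + 8·2 + 4·1 + 5·1 + 4·3 = 77
S: 4·3 + 8·3 + 8·1 + 4·3 + 5·2 + 4·2 = 74
T: 4·1 + 8·2 + 8·4 + 4·0 + 5·4 + 4·0 = 72
P: 4·0 + 8·1 + 8·3 + 4·4 + 5·0 + 4·4 = 64
R has the highest Borda score (77).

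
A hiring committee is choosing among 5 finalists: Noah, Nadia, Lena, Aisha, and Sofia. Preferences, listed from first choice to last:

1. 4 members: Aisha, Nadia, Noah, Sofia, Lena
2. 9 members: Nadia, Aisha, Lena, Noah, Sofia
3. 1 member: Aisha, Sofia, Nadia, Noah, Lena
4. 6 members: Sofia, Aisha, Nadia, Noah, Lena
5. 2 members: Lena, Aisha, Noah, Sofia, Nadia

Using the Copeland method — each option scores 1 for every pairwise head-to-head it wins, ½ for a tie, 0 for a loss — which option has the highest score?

Aisha

Noah: beats Sofia; ties Lena; loses to Nadia and Aisha → score 1.5.
Nadia: beats Noah, Lena, and Sofia; loses to Aisha → score 3.
Lena: ties Noah and Sofia; loses to Nadia and Aisha → score 1.
Aisha: beats Noah, Nadia, Lena, and Sofia → score 4.
Sofia: ties Lena; loses to Noah, Nadia, and Aisha → score 0.5.
Aisha has the best pairwise record.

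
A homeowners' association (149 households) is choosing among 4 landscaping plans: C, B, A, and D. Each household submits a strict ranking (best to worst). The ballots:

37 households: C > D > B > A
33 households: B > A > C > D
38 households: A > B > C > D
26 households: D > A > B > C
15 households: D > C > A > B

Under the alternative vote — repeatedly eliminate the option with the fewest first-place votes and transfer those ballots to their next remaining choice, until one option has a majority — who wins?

D

Round 1: C 37, B 33, A 38, D 41. Eliminate B.
Round 2: C 37, A 71, D 41. Eliminate C.
Round 3: A 71, D 78. D has a majority.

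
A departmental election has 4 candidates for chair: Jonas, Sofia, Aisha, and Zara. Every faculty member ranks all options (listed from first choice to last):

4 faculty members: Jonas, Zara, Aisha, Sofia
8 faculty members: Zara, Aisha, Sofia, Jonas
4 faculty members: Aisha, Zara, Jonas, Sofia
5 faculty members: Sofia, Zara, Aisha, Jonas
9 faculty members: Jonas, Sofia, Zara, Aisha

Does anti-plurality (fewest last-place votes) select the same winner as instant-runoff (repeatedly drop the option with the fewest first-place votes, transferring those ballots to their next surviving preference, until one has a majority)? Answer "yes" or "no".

Anti-plurality — last-place votes: Jonas 13, Sofia 8, Aisha 9, Zara 0. Winner: Zara.
Instant-runoff — R1 Jonas 13, Sofia 5, Aisha 4, Zara 8 (Aisha out); R2 Jonas 13, Sofia 5, Zara 12 (Sofia out); R3 Jonas 13, Zara 17 (Zara winner). Winner: Zara.
The two methods agree.

yes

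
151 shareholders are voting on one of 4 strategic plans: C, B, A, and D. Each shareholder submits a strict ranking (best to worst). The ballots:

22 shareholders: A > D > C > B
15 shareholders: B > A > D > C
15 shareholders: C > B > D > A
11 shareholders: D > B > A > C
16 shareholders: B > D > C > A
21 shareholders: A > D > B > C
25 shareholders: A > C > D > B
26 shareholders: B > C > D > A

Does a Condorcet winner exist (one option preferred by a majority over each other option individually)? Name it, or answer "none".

none

Checking pairwise contests:
B beats C 89–62.
D beats B 79–72.
B beats A 83–68.
A beats D 83–68.
Every option loses at least one head-to-head, so there is no Condorcet winner.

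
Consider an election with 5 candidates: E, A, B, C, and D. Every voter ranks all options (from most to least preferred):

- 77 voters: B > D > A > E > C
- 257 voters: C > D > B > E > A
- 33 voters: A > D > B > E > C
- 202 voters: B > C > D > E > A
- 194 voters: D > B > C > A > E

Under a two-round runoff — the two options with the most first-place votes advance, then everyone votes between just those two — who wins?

B

Round 1 first-place votes: E 0, A 33, B 279, C 257, D 194.
B and C advance.
Runoff: B is preferred to C by 506 voters; C by 257.
B wins the runoff.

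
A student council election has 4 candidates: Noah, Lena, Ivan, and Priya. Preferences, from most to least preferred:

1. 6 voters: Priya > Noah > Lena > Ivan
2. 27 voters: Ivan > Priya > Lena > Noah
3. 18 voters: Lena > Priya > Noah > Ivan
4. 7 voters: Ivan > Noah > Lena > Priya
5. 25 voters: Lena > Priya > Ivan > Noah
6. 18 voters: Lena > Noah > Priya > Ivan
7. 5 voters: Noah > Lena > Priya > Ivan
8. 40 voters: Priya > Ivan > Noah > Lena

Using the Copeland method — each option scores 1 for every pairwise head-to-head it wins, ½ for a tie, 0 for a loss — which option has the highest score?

Noah: loses to Lena, Ivan, and Priya → score 0.
Lena: beats Noah; ties Priya; loses to Ivan → score 1.5.
Ivan: beats Noah and Lena; loses to Priya → score 2.
Priya: beats Noah and Ivan; ties Lena → score 2.5.
Priya has the best pairwise record.

Priya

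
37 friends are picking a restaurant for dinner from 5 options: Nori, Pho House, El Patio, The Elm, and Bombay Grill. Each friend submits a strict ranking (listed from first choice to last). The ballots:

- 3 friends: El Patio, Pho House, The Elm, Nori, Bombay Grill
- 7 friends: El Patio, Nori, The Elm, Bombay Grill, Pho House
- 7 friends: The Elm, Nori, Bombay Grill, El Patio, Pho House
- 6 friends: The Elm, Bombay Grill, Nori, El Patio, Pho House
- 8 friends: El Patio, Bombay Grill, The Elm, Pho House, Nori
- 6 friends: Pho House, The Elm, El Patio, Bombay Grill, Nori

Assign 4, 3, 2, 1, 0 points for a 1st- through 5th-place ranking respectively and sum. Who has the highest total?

Nori: 3·1 + 7·3 + 7·3 + 6·2 + 8·0 + 6·0 = 57
Pho House: 3·3 + 7·0 + 7·0 + 6·0 + 8·1 + 6·4 = 41
El Patio: 3·4 + 7·4 + 7·1 + 6·1 + 8·4 + 6·2 = 97
The Elm: 3·2 + 7·2 + 7·4 + 6·4 + 8·2 + 6·3 = 106
Bombay Grill: 3·0 + 7·1 + 7·2 + 6·3 + 8·3 + 6·1 = 69
The Elm has the highest Borda score (106).

The Elm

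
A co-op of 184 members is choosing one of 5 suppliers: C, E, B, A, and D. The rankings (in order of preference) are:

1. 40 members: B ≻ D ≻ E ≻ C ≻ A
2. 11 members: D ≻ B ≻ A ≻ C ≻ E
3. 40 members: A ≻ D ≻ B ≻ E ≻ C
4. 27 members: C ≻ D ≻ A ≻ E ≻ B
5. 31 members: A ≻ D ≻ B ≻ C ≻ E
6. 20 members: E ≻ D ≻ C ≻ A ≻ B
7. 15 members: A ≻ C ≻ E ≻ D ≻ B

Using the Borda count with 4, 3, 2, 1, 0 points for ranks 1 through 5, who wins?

D

C: 40·1 + 11·1 + 40·0 + 27·4 + 31·1 + 20·2 + 15·3 = 275
E: 40·2 + 11·0 + 40·1 + 27·1 + 31·0 + 20·4 + 15·2 = 257
B: 40·4 + 11·3 + 40·2 + 27·0 + 31·2 + 20·0 + 15·0 = 335
A: 40·0 + 11·2 + 40·4 + 27·2 + 31·4 + 20·1 + 15·4 = 440
D: 40·3 + 11·4 + 40·3 + 27·3 + 31·3 + 20·3 + 15·1 = 533
D has the highest Borda score (533).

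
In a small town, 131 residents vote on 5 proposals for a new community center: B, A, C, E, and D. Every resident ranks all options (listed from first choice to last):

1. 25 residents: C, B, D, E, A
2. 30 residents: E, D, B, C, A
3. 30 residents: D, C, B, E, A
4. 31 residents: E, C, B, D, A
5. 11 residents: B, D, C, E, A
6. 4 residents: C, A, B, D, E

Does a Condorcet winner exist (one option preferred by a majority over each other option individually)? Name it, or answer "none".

none

Checking pairwise contests:
C beats B 90–41.
B beats A 127–4.
D beats C 71–60.
B beats E 70–61.
B beats D 71–60.
Every option loses at least one head-to-head, so there is no Condorcet winner.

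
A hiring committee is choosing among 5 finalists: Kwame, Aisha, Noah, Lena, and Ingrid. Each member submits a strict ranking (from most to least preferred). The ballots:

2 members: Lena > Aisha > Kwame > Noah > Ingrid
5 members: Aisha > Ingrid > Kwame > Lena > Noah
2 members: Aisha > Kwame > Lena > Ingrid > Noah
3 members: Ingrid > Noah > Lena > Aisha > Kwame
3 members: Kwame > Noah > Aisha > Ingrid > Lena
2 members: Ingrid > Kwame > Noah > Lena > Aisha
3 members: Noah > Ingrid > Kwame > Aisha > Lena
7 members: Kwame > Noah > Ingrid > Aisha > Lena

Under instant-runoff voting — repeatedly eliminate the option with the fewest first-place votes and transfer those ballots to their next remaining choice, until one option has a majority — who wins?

Round 1: Kwame 10, Aisha 7, Noah 3, Lena 2, Ingrid 5. Eliminate Lena.
Round 2: Kwame 10, Aisha 9, Noah 3, Ingrid 5. Eliminate Noah.
Round 3: Kwame 10, Aisha 9, Ingrid 8. Eliminate Ingrid.
Round 4: Kwame 15, Aisha 12. Kwame has a majority.

Kwame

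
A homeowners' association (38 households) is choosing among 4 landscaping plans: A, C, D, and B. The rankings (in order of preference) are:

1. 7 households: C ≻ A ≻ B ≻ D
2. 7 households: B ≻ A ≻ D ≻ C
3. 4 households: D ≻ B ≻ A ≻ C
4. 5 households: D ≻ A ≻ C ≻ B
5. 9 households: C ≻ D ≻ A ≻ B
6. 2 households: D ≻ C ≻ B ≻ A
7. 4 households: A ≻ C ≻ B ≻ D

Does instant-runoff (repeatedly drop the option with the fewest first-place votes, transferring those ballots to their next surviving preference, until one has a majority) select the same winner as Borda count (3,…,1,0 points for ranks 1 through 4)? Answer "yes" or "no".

yes

Instant-runoff — R1 A 4, C 16, D 11, B 7 (A out); R2 C 20, D 11, B 7 (C winner). Winner: C.
Borda — scores: A 63, C 65, D 58, B 42. Winner: C.
The two methods agree.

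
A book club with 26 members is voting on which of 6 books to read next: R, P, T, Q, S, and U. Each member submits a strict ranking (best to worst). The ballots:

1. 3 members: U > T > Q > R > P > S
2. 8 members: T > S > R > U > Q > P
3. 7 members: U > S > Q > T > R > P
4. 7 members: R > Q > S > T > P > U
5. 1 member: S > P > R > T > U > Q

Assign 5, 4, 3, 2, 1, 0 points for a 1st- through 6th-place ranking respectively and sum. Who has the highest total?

R: 3·2 + 8·3 + 7·1 + 7·5 + 1·3 = 75
P: 3·1 + 8·0 + 7·0 + 7·1 + 1·4 = 14
T: 3·4 + 8·5 + 7·2 + 7·2 + 1·2 = 82
Q: 3·3 + 8·1 + 7·3 + 7·4 + 1·0 = 66
S: 3·0 + 8·4 + 7·4 + 7·3 + 1·5 = 86
U: 3·5 + 8·2 + 7·5 + 7·0 + 1·1 = 67
S has the highest Borda score (86).

S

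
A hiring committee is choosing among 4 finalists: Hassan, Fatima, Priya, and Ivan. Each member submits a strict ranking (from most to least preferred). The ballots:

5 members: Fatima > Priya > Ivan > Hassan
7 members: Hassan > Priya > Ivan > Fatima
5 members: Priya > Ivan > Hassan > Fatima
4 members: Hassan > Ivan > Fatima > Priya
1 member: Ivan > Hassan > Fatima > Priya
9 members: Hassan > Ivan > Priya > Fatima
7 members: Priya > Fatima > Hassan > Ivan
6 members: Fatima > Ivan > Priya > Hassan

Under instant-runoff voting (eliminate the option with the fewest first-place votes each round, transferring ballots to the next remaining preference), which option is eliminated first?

Round 1: Hassan 20, Fatima 11, Priya 12, Ivan 1. Eliminate Ivan.

Ivan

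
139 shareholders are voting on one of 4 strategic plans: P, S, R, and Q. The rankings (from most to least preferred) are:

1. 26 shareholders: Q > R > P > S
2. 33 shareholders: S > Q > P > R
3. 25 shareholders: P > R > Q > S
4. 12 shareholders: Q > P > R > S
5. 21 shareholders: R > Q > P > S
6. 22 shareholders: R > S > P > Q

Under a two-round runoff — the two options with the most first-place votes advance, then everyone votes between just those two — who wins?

Q

Round 1 first-place votes: P 25, S 33, R 43, Q 38.
R and Q advance.
Runoff: R is preferred to Q by 68 voters; Q by 71.
Q wins the runoff.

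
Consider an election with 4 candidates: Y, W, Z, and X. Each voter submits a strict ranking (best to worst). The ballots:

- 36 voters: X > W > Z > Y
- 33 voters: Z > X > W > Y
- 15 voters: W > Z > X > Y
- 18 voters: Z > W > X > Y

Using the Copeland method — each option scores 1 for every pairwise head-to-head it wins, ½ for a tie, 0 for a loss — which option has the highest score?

Z

Y: loses to W, Z, and X → score 0.
W: beats Y; ties Z; loses to X → score 1.5.
Z: beats Y and X; ties W → score 2.5.
X: beats Y and W; loses to Z → score 2.
Z has the best pairwise record.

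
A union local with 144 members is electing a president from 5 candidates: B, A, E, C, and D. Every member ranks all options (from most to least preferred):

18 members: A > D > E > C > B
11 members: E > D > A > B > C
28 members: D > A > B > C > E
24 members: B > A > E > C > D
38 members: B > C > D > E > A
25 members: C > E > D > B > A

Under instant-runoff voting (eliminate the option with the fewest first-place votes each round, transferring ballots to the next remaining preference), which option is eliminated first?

Round 1: B 62, A 18, E 11, C 25, D 28. Eliminate E.

E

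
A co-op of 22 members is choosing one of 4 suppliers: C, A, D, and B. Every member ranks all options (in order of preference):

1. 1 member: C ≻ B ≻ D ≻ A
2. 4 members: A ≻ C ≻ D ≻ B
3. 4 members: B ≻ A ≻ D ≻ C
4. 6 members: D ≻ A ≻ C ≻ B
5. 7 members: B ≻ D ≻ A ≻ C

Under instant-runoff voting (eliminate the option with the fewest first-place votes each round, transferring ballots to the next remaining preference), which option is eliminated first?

C

Round 1: C 1, A 4, D 6, B 11. Eliminate C.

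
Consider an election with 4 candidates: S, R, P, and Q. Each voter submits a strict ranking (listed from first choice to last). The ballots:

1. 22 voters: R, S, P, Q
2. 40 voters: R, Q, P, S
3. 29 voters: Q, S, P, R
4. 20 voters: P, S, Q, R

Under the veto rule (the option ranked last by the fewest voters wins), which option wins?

P

Last-place votes: S 40, R 49, P 0, Q 22.
P is ranked last by the fewest voters, so P wins.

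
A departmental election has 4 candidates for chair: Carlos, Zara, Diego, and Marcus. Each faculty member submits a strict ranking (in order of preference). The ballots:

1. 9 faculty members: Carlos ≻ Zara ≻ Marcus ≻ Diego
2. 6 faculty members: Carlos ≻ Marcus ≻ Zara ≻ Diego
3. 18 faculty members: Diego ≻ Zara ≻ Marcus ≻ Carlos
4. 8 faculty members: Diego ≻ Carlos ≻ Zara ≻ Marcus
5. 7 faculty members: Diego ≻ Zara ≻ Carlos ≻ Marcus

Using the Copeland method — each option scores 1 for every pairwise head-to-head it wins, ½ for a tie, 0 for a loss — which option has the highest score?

Carlos: beats Marcus; loses to Zara and Diego → score 1.
Zara: beats Carlos and Marcus; loses to Diego → score 2.
Diego: beats Carlos, Zara, and Marcus → score 3.
Marcus: loses to Carlos, Zara, and Diego → score 0.
Diego has the best pairwise record.

Diego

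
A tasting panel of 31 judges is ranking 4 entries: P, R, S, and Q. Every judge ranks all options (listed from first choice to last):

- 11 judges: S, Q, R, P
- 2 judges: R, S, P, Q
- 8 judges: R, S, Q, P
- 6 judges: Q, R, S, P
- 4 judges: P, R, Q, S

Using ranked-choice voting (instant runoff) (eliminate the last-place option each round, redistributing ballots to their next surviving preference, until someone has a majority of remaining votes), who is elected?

R

Round 1: P 4, R 10, S 11, Q 6. Eliminate P.
Round 2: R 14, S 11, Q 6. Eliminate Q.
Round 3: R 20, S 11. R has a majority.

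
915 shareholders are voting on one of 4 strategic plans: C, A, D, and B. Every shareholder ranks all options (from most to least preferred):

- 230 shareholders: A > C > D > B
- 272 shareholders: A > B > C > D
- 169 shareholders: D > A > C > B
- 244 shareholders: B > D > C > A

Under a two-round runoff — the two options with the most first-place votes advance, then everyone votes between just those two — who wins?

A

Round 1 first-place votes: C 0, A 502, D 169, B 244.
A and B advance.
Runoff: A is preferred to B by 671 voters; B by 244.
A wins the runoff.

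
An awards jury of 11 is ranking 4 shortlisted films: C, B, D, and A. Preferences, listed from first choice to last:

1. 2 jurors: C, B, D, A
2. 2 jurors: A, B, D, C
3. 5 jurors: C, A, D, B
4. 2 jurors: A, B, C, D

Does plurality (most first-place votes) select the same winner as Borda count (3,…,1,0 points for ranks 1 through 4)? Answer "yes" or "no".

yes

Plurality — first-place votes: C 7, B 0, D 0, A 4. Winner: C.
Borda — scores: C 23, B 12, D 9, A 22. Winner: C.
The two methods agree.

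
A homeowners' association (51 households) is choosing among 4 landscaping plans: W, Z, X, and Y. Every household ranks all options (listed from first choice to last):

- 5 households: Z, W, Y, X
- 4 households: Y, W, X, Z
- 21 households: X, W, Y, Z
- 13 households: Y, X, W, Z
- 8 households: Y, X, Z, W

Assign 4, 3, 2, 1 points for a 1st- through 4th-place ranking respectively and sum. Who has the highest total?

W: 5·3 + 4·3 + 21·3 + 13·2 + 8·1 = 124
Z: 5·4 + 4·1 + 21·1 + 13·1 + 8·2 = 74
X: 5·1 + 4·2 + 21·4 + 13·3 + 8·3 = 160
Y: 5·2 + 4·4 + 21·2 + 13·4 + 8·4 = 152
X has the highest Borda score (160).

X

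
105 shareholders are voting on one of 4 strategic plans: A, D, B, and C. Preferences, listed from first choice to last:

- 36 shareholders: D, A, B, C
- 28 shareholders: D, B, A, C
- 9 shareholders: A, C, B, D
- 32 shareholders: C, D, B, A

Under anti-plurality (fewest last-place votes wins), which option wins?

B

Last-place votes: A 32, D 9, B 0, C 64.
B is ranked last by the fewest voters, so B wins.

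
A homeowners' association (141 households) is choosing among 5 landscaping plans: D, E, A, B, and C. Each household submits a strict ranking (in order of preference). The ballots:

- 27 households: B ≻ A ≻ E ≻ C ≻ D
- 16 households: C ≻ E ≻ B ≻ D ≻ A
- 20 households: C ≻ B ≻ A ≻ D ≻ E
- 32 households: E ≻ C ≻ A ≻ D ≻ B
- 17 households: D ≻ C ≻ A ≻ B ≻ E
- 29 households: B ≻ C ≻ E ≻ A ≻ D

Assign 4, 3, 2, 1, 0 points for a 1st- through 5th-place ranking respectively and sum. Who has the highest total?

C

D: 27·0 + 16·1 + 20·1 + 32·1 + 17·4 + 29·0 = 136
E: 27·2 + 16·3 + 20·0 + 32·4 + 17·0 + 29·2 = 288
A: 27·3 + 16·0 + 20·2 + 32·2 + 17·2 + 29·1 = 248
B: 27·4 + 16·2 + 20·3 + 32·0 + 17·1 + 29·4 = 333
C: 27·1 + 16·4 + 20·4 + 32·3 + 17·3 + 29·3 = 405
C has the highest Borda score (405).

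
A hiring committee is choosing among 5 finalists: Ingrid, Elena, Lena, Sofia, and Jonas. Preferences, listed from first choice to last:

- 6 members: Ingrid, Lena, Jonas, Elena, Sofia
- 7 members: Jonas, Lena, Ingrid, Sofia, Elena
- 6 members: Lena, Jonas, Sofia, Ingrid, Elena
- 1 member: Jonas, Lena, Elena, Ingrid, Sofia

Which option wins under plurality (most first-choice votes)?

First-place votes: Ingrid 6, Elena 0, Lena 6, Sofia 0, Jonas 8.
Jonas has the most first-place votes.

Jonas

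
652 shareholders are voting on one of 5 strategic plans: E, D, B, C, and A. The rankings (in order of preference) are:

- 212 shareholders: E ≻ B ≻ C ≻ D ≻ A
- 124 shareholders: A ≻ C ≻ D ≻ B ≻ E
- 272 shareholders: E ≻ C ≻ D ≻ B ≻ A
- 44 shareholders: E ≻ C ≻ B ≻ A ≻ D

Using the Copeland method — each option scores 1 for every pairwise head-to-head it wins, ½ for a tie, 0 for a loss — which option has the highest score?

E

E: beats D, B, C, and A → score 4.
D: beats B and A; loses to E and C → score 2.
B: beats A; loses to E, D, and C → score 1.
C: beats D, B, and A; loses to E → score 3.
A: loses to E, D, B, and C → score 0.
E has the best pairwise record.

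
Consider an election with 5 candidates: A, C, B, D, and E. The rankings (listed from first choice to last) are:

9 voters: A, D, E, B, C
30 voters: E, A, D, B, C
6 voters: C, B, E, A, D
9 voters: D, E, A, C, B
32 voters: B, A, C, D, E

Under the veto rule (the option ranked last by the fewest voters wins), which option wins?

A

Last-place votes: A 0, C 39, B 9, D 6, E 32.
A is ranked last by the fewest voters, so A wins.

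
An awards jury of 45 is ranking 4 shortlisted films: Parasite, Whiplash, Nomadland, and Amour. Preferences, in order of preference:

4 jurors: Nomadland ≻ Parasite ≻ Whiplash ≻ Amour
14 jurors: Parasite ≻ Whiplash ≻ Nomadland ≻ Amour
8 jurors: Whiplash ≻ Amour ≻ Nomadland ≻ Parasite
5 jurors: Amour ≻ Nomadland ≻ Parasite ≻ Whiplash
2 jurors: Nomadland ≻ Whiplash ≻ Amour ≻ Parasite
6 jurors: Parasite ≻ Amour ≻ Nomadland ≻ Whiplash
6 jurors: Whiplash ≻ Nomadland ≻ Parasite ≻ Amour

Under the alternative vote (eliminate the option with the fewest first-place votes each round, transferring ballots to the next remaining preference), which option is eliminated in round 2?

Nomadland

Round 1: Parasite 20, Whiplash 14, Nomadland 6, Amour 5. Eliminate Amour.
Round 2: Parasite 20, Whiplash 14, Nomadland 11. Eliminate Nomadland.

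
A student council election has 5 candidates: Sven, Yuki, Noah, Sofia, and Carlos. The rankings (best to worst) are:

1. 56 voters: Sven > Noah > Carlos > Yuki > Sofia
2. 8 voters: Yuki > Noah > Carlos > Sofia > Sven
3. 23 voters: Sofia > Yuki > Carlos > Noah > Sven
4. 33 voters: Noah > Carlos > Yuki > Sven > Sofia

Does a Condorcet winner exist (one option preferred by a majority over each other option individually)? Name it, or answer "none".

Noah

Noah vs Sven: 64–56 for Noah.
Noah vs Yuki: 89–31 for Noah.
Noah vs Sofia: 97–23 for Noah.
Noah vs Carlos: 97–23 for Noah.
Noah beats every other option head-to-head.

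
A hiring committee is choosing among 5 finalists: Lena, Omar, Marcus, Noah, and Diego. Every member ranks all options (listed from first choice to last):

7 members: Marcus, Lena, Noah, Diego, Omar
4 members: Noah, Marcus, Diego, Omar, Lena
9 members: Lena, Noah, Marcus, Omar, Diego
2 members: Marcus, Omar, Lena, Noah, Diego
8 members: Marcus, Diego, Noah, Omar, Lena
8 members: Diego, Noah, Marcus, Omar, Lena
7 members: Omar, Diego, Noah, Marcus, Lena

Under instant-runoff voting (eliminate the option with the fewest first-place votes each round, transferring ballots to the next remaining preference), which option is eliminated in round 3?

Round 1: Lena 9, Omar 7, Marcus 17, Noah 4, Diego 8. Eliminate Noah.
Round 2: Lena 9, Omar 7, Marcus 21, Diego 8. Eliminate Omar.
Round 3: Lena 9, Marcus 21, Diego 15. Eliminate Lena.

Lena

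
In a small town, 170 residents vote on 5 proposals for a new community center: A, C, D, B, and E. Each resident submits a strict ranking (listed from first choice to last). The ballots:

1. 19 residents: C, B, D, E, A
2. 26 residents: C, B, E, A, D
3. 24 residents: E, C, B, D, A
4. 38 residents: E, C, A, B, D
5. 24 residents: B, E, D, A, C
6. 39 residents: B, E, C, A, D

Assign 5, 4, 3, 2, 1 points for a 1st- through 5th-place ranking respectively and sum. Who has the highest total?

E

A: 19·1 + 26·2 + 24·1 + 38·3 + 24·2 + 39·2 = 335
C: 19·5 + 26·5 + 24·4 + 38·4 + 24·1 + 39·3 = 614
D: 19·3 + 26·1 + 24·2 + 38·1 + 24·3 + 39·1 = 280
B: 19·4 + 26·4 + 24·3 + 38·2 + 24·5 + 39·5 = 643
E: 19·2 + 26·3 + 24·5 + 38·5 + 24·4 + 39·4 = 678
E has the highest Borda score (678).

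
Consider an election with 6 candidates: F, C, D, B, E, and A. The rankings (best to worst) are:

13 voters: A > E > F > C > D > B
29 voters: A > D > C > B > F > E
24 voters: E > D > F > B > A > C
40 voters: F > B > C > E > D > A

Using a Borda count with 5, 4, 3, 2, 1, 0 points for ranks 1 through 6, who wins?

F

F: 13·3 + 29·1 + 24·3 + 40·5 = 340
C: 13·2 + 29·3 + 24·0 + 40·3 = 233
D: 13·1 + 29·4 + 24·4 + 40·1 = 265
B: 13·0 + 29·2 + 24·2 + 40·4 = 266
E: 13·4 + 29·0 + 24·5 + 40·2 = 252
A: 13·5 + 29·5 + 24·1 + 40·0 = 234
F has the highest Borda score (340).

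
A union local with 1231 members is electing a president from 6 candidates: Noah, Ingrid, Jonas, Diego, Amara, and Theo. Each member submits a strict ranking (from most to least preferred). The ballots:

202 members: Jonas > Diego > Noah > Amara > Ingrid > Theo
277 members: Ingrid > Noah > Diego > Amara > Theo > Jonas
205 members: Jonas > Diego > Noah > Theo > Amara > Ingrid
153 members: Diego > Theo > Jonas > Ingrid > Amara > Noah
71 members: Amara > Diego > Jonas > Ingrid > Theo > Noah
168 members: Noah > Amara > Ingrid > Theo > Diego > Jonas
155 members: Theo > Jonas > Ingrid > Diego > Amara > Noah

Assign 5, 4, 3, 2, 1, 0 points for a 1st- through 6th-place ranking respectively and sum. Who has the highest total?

Noah: 202·3 + 277·4 + 205·3 + 153·0 + 71·0 + 168·5 + 155·0 = 3169
Ingrid: 202·1 + 277·5 + 205·0 + 153·2 + 71·2 + 168·3 + 155·3 = 3004
Jonas: 202·5 + 277·0 + 205·5 + 153·3 + 71·3 + 168·0 + 155·4 = 3327
Diego: 202·4 + 277·3 + 205·4 + 153·5 + 71·4 + 168·1 + 155·2 = 3986
Amara: 202·2 + 277·2 + 205·1 + 153·1 + 71·5 + 168·4 + 155·1 = 2498
Theo: 202·0 + 277·1 + 205·2 + 153·4 + 71·1 + 168·2 + 155·5 = 2481
Diego has the highest Borda score (3986).

Diego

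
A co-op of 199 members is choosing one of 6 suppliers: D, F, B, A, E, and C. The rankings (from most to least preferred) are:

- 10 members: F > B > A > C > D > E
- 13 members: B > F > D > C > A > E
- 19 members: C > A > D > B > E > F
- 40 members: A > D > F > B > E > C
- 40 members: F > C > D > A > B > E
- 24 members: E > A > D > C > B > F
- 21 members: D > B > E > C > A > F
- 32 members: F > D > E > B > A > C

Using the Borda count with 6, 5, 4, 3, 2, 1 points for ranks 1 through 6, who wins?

D

D: 10·2 + 13·4 + 19·4 + 40·5 + 40·4 + 24·4 + 21·6 + 32·5 = 890
F: 10·6 + 13·5 + 19·1 + 40·4 + 40·6 + 24·1 + 21·1 + 32·6 = 781
B: 10·5 + 13·6 + 19·3 + 40·3 + 40·2 + 24·2 + 21·5 + 32·3 = 634
A: 10·4 + 13·2 + 19·5 + 40·6 + 40·3 + 24·5 + 21·2 + 32·2 = 747
E: 10·1 + 13·1 + 19·2 + 40·2 + 40·1 + 24·6 + 21·4 + 32·4 = 537
C: 10·3 + 13·3 + 19·6 + 40·1 + 40·5 + 24·3 + 21·3 + 32·1 = 590
D has the highest Borda score (890).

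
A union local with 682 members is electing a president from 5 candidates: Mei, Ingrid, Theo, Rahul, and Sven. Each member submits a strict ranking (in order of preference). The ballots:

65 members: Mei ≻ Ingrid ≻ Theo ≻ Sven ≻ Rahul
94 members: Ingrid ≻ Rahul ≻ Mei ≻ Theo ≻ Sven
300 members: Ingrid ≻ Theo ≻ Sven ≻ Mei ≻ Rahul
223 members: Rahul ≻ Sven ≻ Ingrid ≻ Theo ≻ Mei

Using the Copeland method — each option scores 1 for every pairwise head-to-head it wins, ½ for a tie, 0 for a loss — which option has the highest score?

Ingrid

Mei: beats Rahul; loses to Ingrid, Theo, and Sven → score 1.
Ingrid: beats Mei, Theo, Rahul, and Sven → score 4.
Theo: beats Mei, Rahul, and Sven; loses to Ingrid → score 3.
Rahul: loses to Mei, Ingrid, Theo, and Sven → score 0.
Sven: beats Mei and Rahul; loses to Ingrid and Theo → score 2.
Ingrid has the best pairwise record.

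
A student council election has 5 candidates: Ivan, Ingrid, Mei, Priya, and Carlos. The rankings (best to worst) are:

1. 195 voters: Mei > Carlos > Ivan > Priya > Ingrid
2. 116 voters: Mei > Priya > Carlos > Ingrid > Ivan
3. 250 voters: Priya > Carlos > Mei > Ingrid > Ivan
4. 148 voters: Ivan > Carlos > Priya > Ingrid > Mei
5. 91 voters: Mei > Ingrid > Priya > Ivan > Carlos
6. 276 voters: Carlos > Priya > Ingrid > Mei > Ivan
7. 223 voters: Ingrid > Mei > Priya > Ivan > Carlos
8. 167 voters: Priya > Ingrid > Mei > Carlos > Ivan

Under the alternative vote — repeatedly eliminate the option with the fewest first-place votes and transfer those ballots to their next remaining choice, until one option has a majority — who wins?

Mei

Round 1: Ivan 148, Ingrid 223, Mei 402, Priya 417, Carlos 276. Eliminate Ivan.
Round 2: Ingrid 223, Mei 402, Priya 417, Carlos 424. Eliminate Ingrid.
Round 3: Mei 625, Priya 417, Carlos 424. Eliminate Priya.
Round 4: Mei 792, Carlos 674. Mei has a majority.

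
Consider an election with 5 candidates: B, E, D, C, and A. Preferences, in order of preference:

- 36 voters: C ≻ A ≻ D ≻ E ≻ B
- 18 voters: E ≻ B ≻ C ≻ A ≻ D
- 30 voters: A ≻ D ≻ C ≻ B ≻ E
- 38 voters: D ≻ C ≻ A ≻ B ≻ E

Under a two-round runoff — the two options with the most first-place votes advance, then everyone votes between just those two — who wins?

D

Round 1 first-place votes: B 0, E 18, D 38, C 36, A 30.
D and C advance.
Runoff: D is preferred to C by 68 voters; C by 54.
D wins the runoff.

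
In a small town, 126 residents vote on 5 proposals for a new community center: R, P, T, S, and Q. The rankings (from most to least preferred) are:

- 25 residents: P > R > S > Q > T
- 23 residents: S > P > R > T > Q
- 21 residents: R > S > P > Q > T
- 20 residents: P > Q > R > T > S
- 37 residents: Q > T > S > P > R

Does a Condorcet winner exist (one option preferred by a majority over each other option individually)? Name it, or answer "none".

Checking pairwise contests:
P beats R 105–21.
S beats P 81–45.
R beats T 89–37.
R beats S 66–60.
R beats Q 69–57.
Every option loses at least one head-to-head, so there is no Condorcet winner.

none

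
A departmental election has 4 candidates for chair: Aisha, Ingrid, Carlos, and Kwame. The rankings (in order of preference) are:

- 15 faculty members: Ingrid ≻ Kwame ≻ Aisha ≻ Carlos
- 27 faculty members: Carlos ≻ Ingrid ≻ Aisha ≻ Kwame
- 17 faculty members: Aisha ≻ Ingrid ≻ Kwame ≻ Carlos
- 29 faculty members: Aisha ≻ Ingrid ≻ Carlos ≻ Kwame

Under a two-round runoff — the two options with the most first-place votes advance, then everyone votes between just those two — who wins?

Round 1 first-place votes: Aisha 46, Ingrid 15, Carlos 27, Kwame 0.
Aisha and Carlos advance.
Runoff: Aisha is preferred to Carlos by 61 voters; Carlos by 27.
Aisha wins the runoff.

Aisha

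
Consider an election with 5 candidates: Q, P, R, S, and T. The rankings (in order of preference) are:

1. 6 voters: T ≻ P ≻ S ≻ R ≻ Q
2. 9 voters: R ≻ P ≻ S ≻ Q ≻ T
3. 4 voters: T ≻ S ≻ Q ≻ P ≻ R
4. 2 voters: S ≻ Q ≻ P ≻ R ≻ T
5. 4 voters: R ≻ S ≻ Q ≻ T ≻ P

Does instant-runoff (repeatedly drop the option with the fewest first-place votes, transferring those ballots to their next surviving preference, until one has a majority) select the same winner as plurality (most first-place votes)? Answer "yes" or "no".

Instant-runoff — R1 Q 0, P 0, R 13, S 2, T 10 (R winner). Winner: R.
Plurality — first-place votes: Q 0, P 0, R 13, S 2, T 10. Winner: R.
The two methods agree.

yes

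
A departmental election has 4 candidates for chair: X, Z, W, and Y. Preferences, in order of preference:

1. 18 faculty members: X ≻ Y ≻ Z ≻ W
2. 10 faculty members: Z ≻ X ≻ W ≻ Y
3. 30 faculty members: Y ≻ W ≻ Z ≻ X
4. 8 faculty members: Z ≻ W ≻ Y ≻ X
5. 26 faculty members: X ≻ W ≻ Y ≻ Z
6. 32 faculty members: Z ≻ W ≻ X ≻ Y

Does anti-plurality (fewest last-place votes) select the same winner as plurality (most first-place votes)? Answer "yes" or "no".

no

Anti-plurality — last-place votes: X 38, Z 26, W 18, Y 42. Winner: W.
Plurality — first-place votes: X 44, Z 50, W 0, Y 30. Winner: Z.
The two methods disagree.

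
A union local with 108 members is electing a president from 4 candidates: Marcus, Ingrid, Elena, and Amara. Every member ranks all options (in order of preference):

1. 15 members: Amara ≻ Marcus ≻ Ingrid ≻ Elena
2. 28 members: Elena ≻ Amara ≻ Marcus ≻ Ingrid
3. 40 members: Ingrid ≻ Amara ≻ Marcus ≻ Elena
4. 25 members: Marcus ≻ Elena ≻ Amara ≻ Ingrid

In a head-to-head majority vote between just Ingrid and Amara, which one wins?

Amara

Voters preferring Ingrid to Amara: 40; preferring Amara to Ingrid: 68.
Amara wins the head-to-head.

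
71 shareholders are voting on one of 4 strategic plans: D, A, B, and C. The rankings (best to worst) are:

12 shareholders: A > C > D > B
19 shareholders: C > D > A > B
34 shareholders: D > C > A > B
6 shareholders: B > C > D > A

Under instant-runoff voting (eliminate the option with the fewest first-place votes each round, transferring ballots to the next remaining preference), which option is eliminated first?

B

Round 1: D 34, A 12, B 6, C 19. Eliminate B.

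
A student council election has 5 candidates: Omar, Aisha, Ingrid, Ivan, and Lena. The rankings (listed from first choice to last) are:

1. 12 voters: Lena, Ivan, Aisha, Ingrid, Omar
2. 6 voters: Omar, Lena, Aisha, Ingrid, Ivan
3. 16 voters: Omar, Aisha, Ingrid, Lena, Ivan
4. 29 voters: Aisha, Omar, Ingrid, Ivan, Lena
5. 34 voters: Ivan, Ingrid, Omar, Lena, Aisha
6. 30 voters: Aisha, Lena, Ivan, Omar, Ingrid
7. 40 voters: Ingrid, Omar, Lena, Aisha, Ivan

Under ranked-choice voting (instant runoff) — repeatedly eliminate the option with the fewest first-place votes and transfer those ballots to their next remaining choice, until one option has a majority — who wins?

Round 1: Omar 22, Aisha 59, Ingrid 40, Ivan 34, Lena 12. Eliminate Lena.
Round 2: Omar 22, Aisha 59, Ingrid 40, Ivan 46. Eliminate Omar.
Round 3: Aisha 81, Ingrid 40, Ivan 46. Eliminate Ingrid.
Round 4: Aisha 121, Ivan 46. Aisha has a majority.

Aisha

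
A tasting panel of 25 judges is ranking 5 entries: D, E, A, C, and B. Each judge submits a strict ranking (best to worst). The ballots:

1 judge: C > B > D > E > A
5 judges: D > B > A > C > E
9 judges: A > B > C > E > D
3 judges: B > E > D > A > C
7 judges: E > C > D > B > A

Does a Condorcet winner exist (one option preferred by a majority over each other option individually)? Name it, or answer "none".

B

B vs D: 13–12 for B.
B vs E: 18–7 for B.
B vs A: 16–9 for B.
B vs C: 17–8 for B.
B beats every other option head-to-head.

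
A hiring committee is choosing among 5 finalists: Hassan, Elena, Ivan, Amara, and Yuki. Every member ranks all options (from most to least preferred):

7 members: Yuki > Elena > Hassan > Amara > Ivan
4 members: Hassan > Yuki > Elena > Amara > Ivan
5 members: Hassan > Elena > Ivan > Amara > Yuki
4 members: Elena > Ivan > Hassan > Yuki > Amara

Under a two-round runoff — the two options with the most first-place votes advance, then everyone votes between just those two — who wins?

Hassan

Round 1 first-place votes: Hassan 9, Elena 4, Ivan 0, Amara 0, Yuki 7.
Hassan and Yuki advance.
Runoff: Hassan is preferred to Yuki by 13 voters; Yuki by 7.
Hassan wins the runoff.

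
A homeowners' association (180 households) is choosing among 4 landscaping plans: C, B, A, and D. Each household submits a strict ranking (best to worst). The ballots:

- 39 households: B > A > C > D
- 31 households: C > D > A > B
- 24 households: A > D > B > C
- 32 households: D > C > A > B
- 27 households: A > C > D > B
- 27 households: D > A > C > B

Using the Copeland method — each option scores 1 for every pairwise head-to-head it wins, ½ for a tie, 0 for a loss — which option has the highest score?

A

C: beats B and D; loses to A → score 2.
B: loses to C, A, and D → score 0.
A: beats C and B; ties D → score 2.5.
D: beats B; ties A; loses to C → score 1.5.
A has the best pairwise record.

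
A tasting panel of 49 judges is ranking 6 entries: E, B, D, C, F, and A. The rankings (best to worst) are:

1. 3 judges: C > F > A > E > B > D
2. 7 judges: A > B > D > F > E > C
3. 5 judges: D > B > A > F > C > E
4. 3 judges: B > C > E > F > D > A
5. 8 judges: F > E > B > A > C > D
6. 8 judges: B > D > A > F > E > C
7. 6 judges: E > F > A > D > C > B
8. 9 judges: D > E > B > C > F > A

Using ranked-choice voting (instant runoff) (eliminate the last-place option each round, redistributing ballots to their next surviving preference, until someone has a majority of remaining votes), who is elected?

B

Round 1: E 6, B 11, D 14, C 3, F 8, A 7. Eliminate C.
Round 2: E 6, B 11, D 14, F 11, A 7. Eliminate E.
Round 3: B 11, D 14, F 17, A 7. Eliminate A.
Round 4: B 18, D 14, F 17. Eliminate D.
Round 5: B 32, F 17. B has a majority.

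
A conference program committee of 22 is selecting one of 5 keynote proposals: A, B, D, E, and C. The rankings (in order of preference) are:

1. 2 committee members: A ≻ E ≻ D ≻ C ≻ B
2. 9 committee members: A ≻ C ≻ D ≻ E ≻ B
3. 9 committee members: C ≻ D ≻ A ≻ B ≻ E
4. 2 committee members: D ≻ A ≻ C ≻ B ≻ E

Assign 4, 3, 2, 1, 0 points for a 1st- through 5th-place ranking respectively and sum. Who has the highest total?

A: 2·4 + 9·4 + 9·2 + 2·3 = 68
B: 2·0 + 9·0 + 9·1 + 2·1 = 11
D: 2·2 + 9·2 + 9·3 + 2·4 = 57
E: 2·3 + 9·1 + 9·0 + 2·0 = 15
C: 2·1 + 9·3 + 9·4 + 2·2 = 69
C has the highest Borda score (69).

C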